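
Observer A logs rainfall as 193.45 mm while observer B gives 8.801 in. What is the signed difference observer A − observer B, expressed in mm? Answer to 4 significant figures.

-30.10 mm

observer B: 8.801 in = 223.5454 mm.
Difference: 193.4500 − 223.5454 = -30.10 mm.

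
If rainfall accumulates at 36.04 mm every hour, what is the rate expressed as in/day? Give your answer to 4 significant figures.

36.04 mm/hour × 0.0393701 in/mm × 24 hour/day = 34.05 in/day.

34.05 in/day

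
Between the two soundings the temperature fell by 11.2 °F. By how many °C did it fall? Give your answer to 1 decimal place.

A change of 1 °C equals a change of 1.8 °F: Δ°C = 11.2 × 0.5556 = 6.2 °C.

6.2 °C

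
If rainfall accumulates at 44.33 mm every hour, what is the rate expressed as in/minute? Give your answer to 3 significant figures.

0.0291 in/minute

44.33 mm/hour × 0.0393701 in/mm × 0.0166667 hour/minute = 0.0291 in/minute.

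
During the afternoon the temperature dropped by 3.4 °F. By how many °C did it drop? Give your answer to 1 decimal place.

1.9 °C

A change of 1 °C equals a change of 1.8 °F: Δ°C = 3.4 × 0.5556 = 1.9 °C.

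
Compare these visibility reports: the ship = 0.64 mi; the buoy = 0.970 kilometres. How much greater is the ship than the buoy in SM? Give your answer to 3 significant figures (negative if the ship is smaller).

the buoy: 0.970 km = 0.602730 SM.
Difference: 0.640000 − 0.602730 = 0.0373 SM.

0.0373 SM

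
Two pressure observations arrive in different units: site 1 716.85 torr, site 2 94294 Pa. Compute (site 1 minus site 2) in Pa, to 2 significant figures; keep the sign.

1300 Pa

site 1: 716.85 mmHg = 95572.15 Pa.
Difference: 95572.15 − 94294.00 = 1300 Pa.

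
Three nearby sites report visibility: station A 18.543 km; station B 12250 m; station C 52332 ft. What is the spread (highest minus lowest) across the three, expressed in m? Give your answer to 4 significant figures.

station A: 18.543 km = 18543.00 m.
station C: 52332 ft = 15950.79 m.
Spread: 18543.00 − 12250.00 = 6293 m.

6293 m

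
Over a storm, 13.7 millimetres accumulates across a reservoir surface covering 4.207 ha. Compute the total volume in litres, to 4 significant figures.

576400 litres

Area: 4.207 ha = 42070 m².
1 mm over 1 m² is 1 L, so volume = 13.7 × 42070 = 576359 L ≈ 576400 L.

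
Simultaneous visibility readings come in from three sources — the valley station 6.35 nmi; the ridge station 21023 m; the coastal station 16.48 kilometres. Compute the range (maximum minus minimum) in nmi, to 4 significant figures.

5.002 nmi

the ridge station: 21023 m = 11.35151 nmi.
the coastal station: 16.48 km = 8.89849 nmi.
Spread: 11.35151 − 6.35000 = 5.002 nmi.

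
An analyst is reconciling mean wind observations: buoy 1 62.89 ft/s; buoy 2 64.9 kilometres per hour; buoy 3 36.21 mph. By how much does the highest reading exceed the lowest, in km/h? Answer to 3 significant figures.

buoy 1: 62.89 ft/s = 69.008 km/h.
buoy 3: 36.21 mph = 58.274 km/h.
Spread: 69.008 − 58.274 = 10.7 km/h.

10.7 km/h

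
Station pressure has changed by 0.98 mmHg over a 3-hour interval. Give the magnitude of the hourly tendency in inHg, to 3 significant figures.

0.0129 inHg per hour

0.98 mmHg / 3 h × 0.0393701 inHg/mmHg = 0.0129 inHg/h.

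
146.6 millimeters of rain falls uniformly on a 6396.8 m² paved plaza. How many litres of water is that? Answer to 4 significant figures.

1 mm over 1 m² is 1 L, so volume = 146.6 × 6396.8 = 937770.88 L ≈ 937800 L.

937800 litres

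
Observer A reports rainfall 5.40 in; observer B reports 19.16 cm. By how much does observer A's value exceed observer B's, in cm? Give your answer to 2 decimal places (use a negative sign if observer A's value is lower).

observer A: 5.40 in = 13.7160 cm.
Difference: 13.7160 − 19.1600 = -5.44 cm.

-5.44 cm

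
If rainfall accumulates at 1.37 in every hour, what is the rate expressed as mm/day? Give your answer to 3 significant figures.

1.37 in/hour × 25.4 mm/in × 24 hour/day = 835 mm/day.

835 mm/day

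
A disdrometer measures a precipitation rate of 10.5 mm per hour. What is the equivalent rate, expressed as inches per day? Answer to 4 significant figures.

10.5 mm/hour × 0.0393701 in/mm × 24 hour/day = 9.921 in/day.

9.921 in/day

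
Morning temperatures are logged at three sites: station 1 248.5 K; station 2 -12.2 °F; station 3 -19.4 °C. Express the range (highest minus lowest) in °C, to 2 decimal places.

5.25 °C

station 1: 248.5 K = -24.650 °C.
station 2: -12.2 °F = -24.556 °C.
Spread: (-19.400) − (-24.650) = 5.250 °C.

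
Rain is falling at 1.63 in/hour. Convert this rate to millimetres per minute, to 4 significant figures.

0.6900 mm/minute

1.63 in/hour × 25.4 mm/in × 0.0166667 hour/minute = 0.6900 mm/minute.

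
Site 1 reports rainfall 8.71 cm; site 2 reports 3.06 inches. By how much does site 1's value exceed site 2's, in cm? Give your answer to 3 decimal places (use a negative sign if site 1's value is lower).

site 2: 3.06 in = 7.77240 cm.
Difference: 8.71000 − 7.77240 = 0.938 cm.

0.938 cm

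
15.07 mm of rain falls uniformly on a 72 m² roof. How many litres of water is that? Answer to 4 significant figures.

1 mm over 1 m² is 1 L, so volume = 15.07 × 72 = 1085.04 L ≈ 1085 L.

1085 litres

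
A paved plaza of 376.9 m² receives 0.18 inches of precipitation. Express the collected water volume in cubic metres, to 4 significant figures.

Depth: 0.18 in × 25.4 = 4.572 mm.
1 mm over 1 m² is 1 L, so volume = 4.572 × 376.9 = 1723.1868 L = 1.723 m³.

1.723 cubic metres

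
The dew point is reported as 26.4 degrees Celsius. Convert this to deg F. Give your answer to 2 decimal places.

°F = °C × 9/5 + 32 = 26.4 × 1.8 + 32 = 79.52 °F.

79.52 °F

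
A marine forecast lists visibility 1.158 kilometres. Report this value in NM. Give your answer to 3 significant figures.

0.625 nmi

1 km = 0.539957 nmi, so 1.158 × 0.539957 = 0.625 nmi.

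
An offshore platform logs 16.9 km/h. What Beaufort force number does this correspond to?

Beaufort force 3

16.9 km/h = 4.7 m/s, which is Beaufort 3 (gentle breeze, 3.4–5.4 m/s).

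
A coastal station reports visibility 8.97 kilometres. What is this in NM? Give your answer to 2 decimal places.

1 km = 0.539957 nmi, so 8.97 × 0.539957 = 4.84 nmi.

4.84 nmi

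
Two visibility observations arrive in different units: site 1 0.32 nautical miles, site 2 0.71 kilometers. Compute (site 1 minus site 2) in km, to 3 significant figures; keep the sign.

-0.117 km

site 1: 0.32 nmi = 0.59264 km.
Difference: 0.59264 − 0.71000 = -0.117 km.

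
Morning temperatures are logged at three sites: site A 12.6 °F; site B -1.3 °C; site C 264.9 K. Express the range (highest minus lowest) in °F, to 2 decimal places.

site A: 12.6 °F = -10.778 °C.
site C: 264.9 K = -8.250 °C.
Spread: (-1.300) − (-10.778) = 9.478 °C = 17.06 °F.

17.06 °F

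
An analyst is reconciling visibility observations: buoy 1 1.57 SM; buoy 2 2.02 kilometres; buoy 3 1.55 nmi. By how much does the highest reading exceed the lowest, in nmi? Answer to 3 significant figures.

buoy 1: 1.57 SM = 1.36429 nmi.
buoy 2: 2.02 km = 1.09071 nmi.
Spread: 1.55000 − 1.09071 = 0.459 nmi.

0.459 nmi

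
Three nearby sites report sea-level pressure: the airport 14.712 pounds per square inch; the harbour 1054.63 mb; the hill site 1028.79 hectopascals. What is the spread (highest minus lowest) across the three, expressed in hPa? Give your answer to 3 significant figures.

40.3 hPa

the airport: 14.712 psi = 1014.357 hPa.
the harbour: 1054.63 mb = 1054.630 hPa.
Spread: 1054.630 − 1014.357 = 40.3 hPa.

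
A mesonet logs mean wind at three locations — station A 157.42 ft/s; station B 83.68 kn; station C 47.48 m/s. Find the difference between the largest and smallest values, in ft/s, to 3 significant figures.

16.2 ft/s

station B: 83.68 kt = 141.236 ft/s.
station C: 47.48 m/s = 155.774 ft/s.
Spread: 157.420 − 141.236 = 16.2 ft/s.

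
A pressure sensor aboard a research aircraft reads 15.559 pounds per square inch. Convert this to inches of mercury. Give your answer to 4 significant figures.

31.68 inHg

1 psi = 2.03602 inHg, so 15.559 × 2.03602 = 31.68 inHg.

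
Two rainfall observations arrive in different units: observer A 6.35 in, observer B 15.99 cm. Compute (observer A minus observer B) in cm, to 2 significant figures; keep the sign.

observer A: 6.35 in = 16.1290 cm.
Difference: 16.1290 − 15.9900 = 0.14 cm.

0.14 cm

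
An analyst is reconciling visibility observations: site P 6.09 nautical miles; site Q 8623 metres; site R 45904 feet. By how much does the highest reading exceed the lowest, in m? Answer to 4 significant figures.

site P: 6.09 nmi = 11278.68 m.
site R: 45904 ft = 13991.54 m.
Spread: 13991.54 − 8623.00 = 5369 m.

5369 m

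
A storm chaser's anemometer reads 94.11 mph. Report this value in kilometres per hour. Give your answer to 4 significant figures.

1 mph = 1.60934 km/h, so 94.11 × 1.60934 = 151.5 km/h.

151.5 km/h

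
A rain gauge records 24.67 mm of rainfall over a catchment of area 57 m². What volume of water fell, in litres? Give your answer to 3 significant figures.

1410 litres

1 mm over 1 m² is 1 L, so volume = 24.67 × 57 = 1406.19 L ≈ 1410 L.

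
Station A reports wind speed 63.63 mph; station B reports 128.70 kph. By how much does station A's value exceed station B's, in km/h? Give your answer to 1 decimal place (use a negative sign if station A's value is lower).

station A: 63.63 mph = 102.403 km/h.
Difference: 102.403 − 128.700 = -26.3 km/h.

-26.3 km/h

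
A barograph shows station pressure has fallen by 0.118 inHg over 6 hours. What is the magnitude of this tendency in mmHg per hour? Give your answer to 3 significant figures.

0.118 inHg / 6 h × 25.4 mmHg/inHg = 0.500 mmHg/h.

0.500 mmHg per hour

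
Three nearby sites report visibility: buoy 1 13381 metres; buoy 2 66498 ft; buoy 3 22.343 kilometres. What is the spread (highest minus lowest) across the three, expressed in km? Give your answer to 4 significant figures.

8.962 km

buoy 1: 13381 m = 13.38100 km.
buoy 2: 66498 ft = 20.26859 km.
Spread: 22.34300 − 13.38100 = 8.962 km.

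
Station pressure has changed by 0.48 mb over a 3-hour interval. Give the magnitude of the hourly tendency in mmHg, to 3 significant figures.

0.48 mb / 3 h × 0.750062 mmHg/mb = 0.120 mmHg/h.

0.120 mmHg per hour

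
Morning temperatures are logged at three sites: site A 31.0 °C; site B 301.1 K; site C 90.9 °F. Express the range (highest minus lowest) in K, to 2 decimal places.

4.77 K

site B: 301.1 K = 27.950 °C.
site C: 90.9 °F = 32.722 °C.
Spread: 32.722 − 27.950 = 4.772 °C.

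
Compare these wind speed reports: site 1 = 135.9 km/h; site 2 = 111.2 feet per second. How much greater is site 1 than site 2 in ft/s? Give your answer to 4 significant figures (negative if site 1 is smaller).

12.65 ft/s

site 1: 135.9 km/h = 123.8517 ft/s.
Difference: 123.8517 − 111.2000 = 12.65 ft/s.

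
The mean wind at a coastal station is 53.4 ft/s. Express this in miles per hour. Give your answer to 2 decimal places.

36.41 mph

1 ft/s = 0.681818 mph, so 53.4 × 0.681818 = 36.41 mph.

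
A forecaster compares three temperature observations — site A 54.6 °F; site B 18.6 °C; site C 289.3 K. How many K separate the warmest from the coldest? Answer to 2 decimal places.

6.04 K

site A: 54.6 °F = 12.556 °C.
site C: 289.3 K = 16.150 °C.
Spread: 18.600 − 12.556 = 6.044 °C.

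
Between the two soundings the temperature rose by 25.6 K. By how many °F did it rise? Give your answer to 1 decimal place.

46.1 °F

A change of 1 °C equals a change of 1.8 °F: Δ°F = 25.6 × 1.8 = 46.1 °F.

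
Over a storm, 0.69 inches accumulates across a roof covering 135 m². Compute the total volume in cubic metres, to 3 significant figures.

Depth: 0.69 in × 25.4 = 17.526 mm.
1 mm over 1 m² is 1 L, so volume = 17.526 × 135 = 2366.01 L = 2.37 m³.

2.37 cubic metres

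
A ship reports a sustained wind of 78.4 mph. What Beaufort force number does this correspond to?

Beaufort force 12

78.4 mph = 35.0 m/s, which is Beaufort 12 (hurricane force, ≥32.7 m/s).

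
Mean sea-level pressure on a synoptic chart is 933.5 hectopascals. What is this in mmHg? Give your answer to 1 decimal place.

1 hPa = 0.750062 mmHg, so 933.5 × 0.750062 = 700.2 mmHg.

700.2 mmHg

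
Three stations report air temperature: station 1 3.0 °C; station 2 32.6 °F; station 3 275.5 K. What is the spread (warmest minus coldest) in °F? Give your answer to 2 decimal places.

station 2: 32.6 °F = 0.333 °C.
station 3: 275.5 K = 2.350 °C.
Spread: 3.000 − 0.333 = 2.667 °C = 4.80 °F.

4.80 °F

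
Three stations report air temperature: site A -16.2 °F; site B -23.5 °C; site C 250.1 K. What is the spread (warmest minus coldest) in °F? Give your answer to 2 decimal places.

site A: -16.2 °F = -26.778 °C.
site C: 250.1 K = -23.050 °C.
Spread: (-23.050) − (-26.778) = 3.728 °C = 6.71 °F.

6.71 °F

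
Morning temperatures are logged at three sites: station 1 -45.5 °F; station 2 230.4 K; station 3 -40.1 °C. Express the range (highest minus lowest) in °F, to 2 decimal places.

5.32 °F

station 1: -45.5 °F = -43.056 °C.
station 2: 230.4 K = -42.750 °C.
Spread: (-40.100) − (-43.056) = 2.956 °C = 5.32 °F.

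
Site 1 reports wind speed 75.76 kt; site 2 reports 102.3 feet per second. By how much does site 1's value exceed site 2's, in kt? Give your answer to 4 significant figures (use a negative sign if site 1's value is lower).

15.15 kt

site 2: 102.3 ft/s = 60.6111 kt.
Difference: 75.7600 − 60.6111 = 15.15 kt.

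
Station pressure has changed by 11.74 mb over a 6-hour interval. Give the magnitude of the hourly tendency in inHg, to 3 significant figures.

0.0578 inHg per hour

11.74 mb / 6 h × 0.02953 inHg/mb = 0.0578 inHg/h.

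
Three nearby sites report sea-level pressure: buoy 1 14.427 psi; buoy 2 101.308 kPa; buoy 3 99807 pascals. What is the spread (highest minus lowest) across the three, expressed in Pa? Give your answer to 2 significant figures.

1800 Pa

buoy 1: 14.427 psi = 99470.66 Pa.
buoy 2: 101.308 kPa = 101308.00 Pa.
Spread: 101308.00 − 99470.66 = 1800 Pa.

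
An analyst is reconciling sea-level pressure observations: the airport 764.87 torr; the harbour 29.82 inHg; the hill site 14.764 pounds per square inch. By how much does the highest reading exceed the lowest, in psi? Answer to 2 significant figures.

0.14 psi

the airport: 764.87 mmHg = 14.7901 psi.
the harbour: 29.82 inHg = 14.6462 psi.
Spread: 14.7901 − 14.6462 = 0.14 psi.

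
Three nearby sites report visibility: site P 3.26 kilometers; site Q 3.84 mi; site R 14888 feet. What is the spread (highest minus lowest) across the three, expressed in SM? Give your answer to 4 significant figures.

1.814 SM

site P: 3.26 km = 2.02567 SM.
site R: 14888 ft = 2.81970 SM.
Spread: 3.84000 − 2.02567 = 1.814 SM.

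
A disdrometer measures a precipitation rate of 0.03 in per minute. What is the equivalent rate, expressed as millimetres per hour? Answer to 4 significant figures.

0.03 in/minute × 25.4 mm/in × 60 minute/hour = 45.72 mm/hour.

45.72 mm/hour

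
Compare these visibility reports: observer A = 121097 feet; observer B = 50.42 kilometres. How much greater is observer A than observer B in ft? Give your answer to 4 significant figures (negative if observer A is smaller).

-44320 ft

observer B: 50.42 km = 165419.95 ft.
Difference: 121097.00 − 165419.95 = -44320 ft.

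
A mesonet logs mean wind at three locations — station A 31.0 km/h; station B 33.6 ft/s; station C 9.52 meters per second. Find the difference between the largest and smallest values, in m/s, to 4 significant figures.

station A: 31.0 km/h = 8.61111 m/s.
station B: 33.6 ft/s = 10.24128 m/s.
Spread: 10.24128 − 8.61111 = 1.630 m/s.

1.630 m/s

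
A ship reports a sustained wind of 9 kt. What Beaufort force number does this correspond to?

9 kt lies in the Beaufort 3 band (gentle breeze, 7–10 kt).

Beaufort force 3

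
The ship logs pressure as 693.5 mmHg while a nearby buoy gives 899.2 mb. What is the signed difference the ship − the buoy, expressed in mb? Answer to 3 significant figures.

25.4 mb

the ship: 693.5 mmHg = 924.591 mb.
Difference: 924.591 − 899.200 = 25.4 mb.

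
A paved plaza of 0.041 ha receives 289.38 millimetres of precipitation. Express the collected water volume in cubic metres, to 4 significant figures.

118.6 cubic metres

Area: 0.041 ha = 410 m².
1 mm over 1 m² is 1 L, so volume = 289.38 × 410 = 118645.8 L = 118.6 m³.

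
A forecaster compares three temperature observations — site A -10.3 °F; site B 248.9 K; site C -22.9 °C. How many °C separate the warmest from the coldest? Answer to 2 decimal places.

1.35 °C

site A: -10.3 °F = -23.500 °C.
site B: 248.9 K = -24.250 °C.
Spread: (-22.900) − (-24.250) = 1.350 °C.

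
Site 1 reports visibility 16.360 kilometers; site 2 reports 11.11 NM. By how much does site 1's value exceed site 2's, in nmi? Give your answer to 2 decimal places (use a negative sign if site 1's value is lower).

-2.28 nmi

site 1: 16.360 km = 8.8337 nmi.
Difference: 8.8337 − 11.1100 = -2.28 nmi.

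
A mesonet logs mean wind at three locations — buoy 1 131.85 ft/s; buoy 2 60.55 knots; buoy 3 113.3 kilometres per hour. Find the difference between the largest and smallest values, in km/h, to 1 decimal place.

32.5 km/h

buoy 1: 131.85 ft/s = 144.676 km/h.
buoy 2: 60.55 kt = 112.139 km/h.
Spread: 144.676 − 112.139 = 32.5 km/h.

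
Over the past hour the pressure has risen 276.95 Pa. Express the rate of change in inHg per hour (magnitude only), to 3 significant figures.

0.0818 inHg per hour

276.95 Pa / 1 h × 0.0002953 inHg/Pa = 0.0818 inHg/h.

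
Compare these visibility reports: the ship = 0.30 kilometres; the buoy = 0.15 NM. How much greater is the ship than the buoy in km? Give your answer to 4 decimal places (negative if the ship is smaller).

0.0222 km

the buoy: 0.15 nmi = 0.277800 km.
Difference: 0.300000 − 0.277800 = 0.0222 km.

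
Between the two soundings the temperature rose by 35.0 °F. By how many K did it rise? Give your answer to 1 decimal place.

Converting a difference, only the 9/5 scale factor applies: ΔK = 35.0 × 0.5556 = 19.4 K.

19.4 K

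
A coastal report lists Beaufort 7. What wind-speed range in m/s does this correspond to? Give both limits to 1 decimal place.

13.9 to 17.1 m/s

Beaufort 7 (near gale) spans 13.9–17.1 m/s.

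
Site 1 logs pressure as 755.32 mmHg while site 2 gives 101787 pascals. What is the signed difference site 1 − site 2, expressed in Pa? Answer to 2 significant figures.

site 1: 755.32 mmHg = 100701.07 Pa.
Difference: 100701.07 − 101787.00 = -1100 Pa.

-1100 Pa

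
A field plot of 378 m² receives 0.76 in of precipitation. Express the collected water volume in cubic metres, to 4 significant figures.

Depth: 0.76 in × 25.4 = 19.304 mm.
1 mm over 1 m² is 1 L, so volume = 19.304 × 378 = 7296.912 L = 7.297 m³.

7.297 cubic metres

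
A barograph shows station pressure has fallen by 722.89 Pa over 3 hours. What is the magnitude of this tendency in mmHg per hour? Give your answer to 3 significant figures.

722.89 Pa / 3 h × 0.00750062 mmHg/Pa = 1.81 mmHg/h.

1.81 mmHg per hour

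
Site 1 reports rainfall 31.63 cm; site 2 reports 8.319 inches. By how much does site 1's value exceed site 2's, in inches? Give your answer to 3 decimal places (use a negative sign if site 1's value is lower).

site 1: 31.63 cm = 12.45276 in.
Difference: 12.45276 − 8.31900 = 4.134 in.

4.134 in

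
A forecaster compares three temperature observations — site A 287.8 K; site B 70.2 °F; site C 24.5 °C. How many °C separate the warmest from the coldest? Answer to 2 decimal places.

site A: 287.8 K = 14.650 °C.
site B: 70.2 °F = 21.222 °C.
Spread: 24.500 − 14.650 = 9.850 °C.

9.85 °C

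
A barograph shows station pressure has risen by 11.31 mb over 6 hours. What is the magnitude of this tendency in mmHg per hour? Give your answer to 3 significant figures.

1.41 mmHg per hour

11.31 mb / 6 h × 0.750062 mmHg/mb = 1.41 mmHg/h.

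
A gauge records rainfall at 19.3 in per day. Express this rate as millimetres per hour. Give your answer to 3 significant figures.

20.4 mm/hour

19.3 in/day × 25.4 mm/in × 0.0416667 day/hour = 20.4 mm/hour.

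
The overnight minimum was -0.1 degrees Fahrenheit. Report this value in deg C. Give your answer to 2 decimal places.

-17.83 °C

°C = (°F − 32) × 5/9 = (-0.1 − 32) / 1.8 = -17.83 °C.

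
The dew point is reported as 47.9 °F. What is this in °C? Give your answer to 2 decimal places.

°C = (°F − 32) × 5/9 = (47.9 − 32) / 1.8 = 8.83 °C.

8.83 °C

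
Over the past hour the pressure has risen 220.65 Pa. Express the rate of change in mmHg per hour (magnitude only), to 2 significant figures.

1.7 mmHg per hour

220.65 Pa / 1 h × 0.00750062 mmHg/Pa = 1.7 mmHg/h.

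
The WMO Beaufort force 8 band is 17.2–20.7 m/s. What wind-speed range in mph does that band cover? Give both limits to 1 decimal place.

17.2–20.7 m/s × 2.237 = 38.5–46.3 mph.

38.5 to 46.3 mph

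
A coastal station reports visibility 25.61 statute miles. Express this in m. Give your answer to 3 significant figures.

41200 m

1 SM = 1609.34 m, so 25.61 × 1609.34 = 41200 m.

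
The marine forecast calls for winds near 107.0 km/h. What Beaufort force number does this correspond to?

Beaufort force 11

107.0 km/h = 29.7 m/s, which is Beaufort 11 (violent storm, 28.5–32.6 m/s).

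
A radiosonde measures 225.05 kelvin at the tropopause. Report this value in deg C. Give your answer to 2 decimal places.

-48.10 °C

°C = 225.05 − 273.15 = -48.10 °C.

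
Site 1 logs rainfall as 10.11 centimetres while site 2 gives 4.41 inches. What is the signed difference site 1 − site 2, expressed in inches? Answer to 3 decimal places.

site 1: 10.11 cm = 3.98031 in.
Difference: 3.98031 − 4.41000 = -0.430 in.

-0.430 in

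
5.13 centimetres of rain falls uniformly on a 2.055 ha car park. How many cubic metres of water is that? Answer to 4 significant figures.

Depth: 5.13 cm × 10 = 51.3 mm.
Area: 2.055 ha = 20550 m².
1 mm over 1 m² is 1 L, so volume = 51.3 × 20550 = 1054215 L = 1054 m³.

1054 cubic metres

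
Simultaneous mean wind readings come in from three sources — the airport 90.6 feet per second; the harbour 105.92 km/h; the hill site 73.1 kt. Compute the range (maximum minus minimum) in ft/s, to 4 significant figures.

the harbour: 105.92 km/h = 96.5296 ft/s.
the hill site: 73.1 kt = 123.3789 ft/s.
Spread: 123.3789 − 90.6000 = 32.78 ft/s.

32.78 ft/s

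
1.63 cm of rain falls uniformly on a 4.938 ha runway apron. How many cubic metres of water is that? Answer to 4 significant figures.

Depth: 1.63 cm × 10 = 16.3 mm.
Area: 4.938 ha = 49380 m².
1 mm over 1 m² is 1 L, so volume = 16.3 × 49380 = 804894 L = 804.9 m³.

804.9 cubic metres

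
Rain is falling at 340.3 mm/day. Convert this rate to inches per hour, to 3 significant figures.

0.558 in/hour

340.3 mm/day × 0.0393701 in/mm × 0.0416667 day/hour = 0.558 in/hour.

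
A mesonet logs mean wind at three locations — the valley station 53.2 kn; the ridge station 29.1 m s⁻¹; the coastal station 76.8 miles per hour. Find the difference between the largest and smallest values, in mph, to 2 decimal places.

15.58 mph

the valley station: 53.2 kt = 61.2215 mph.
the ridge station: 29.1 m/s = 65.0948 mph.
Spread: 76.8000 − 61.2215 = 15.58 mph.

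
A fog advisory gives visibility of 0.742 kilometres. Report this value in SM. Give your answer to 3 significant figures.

1 km = 0.621371 SM, so 0.742 × 0.621371 = 0.461 SM.

0.461 SM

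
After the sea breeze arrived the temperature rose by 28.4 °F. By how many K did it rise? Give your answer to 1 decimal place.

Converting a difference, only the 9/5 scale factor applies: ΔK = 28.4 × 0.5556 = 15.8 K.

15.8 K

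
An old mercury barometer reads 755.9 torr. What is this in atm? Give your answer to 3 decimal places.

1 mmHg = 0.00131579 atm, so 755.9 × 0.00131579 = 0.995 atm.

0.995 atm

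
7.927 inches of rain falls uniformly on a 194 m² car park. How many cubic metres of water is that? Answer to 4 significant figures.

39.06 cubic metres

Depth: 7.927 in × 25.4 = 201.3458 mm.
1 mm over 1 m² is 1 L, so volume = 201.3458 × 194 = 39061.085 L = 39.06 m³.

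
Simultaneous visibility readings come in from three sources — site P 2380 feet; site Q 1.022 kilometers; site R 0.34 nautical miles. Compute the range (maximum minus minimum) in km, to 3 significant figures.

0.392 km

site P: 2380 ft = 0.72542 km.
site R: 0.34 nmi = 0.62968 km.
Spread: 1.02200 − 0.62968 = 0.392 km.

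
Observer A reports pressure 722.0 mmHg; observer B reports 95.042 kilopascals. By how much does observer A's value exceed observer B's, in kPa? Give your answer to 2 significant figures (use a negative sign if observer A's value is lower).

1.2 kPa

observer A: 722.0 mmHg = 96.259 kPa.
Difference: 96.259 − 95.042 = 1.2 kPa.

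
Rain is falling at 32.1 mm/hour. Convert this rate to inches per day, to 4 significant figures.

32.1 mm/hour × 0.0393701 in/mm × 24 hour/day = 30.33 in/day.

30.33 in/day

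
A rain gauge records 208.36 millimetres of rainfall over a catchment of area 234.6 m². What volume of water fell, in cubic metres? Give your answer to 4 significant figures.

48.88 cubic metres

1 mm over 1 m² is 1 L, so volume = 208.36 × 234.6 = 48881.256 L = 48.88 m³.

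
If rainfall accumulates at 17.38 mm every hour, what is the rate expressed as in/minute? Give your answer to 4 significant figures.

17.38 mm/hour × 0.0393701 in/mm × 0.0166667 hour/minute = 0.01140 in/minute.

0.01140 in/minute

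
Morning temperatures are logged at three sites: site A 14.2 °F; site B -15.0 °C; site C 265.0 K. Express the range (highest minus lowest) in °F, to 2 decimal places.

12.33 °F

site A: 14.2 °F = -9.889 °C.
site C: 265.0 K = -8.150 °C.
Spread: (-8.150) − (-15.000) = 6.850 °C = 12.33 °F.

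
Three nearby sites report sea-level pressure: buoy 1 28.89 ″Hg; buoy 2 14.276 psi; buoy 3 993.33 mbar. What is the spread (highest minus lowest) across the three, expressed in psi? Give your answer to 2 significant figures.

0.22 psi

buoy 1: 28.89 inHg = 14.1894 psi.
buoy 3: 993.33 mb = 14.4070 psi.
Spread: 14.4070 − 14.1894 = 0.22 psi.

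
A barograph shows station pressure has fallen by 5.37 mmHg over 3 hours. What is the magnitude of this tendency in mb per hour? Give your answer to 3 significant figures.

2.39 mb per hour

5.37 mmHg / 3 h × 1.33322 mb/mmHg = 2.39 mb/h.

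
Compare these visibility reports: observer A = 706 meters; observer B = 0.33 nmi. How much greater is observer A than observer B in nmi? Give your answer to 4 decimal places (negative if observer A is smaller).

observer A: 706 m = 0.381210 nmi.
Difference: 0.381210 − 0.330000 = 0.0512 nmi.

0.0512 nmi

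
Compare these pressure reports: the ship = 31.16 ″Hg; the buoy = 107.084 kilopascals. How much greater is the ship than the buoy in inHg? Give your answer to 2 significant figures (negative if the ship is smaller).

-0.46 inHg

the buoy: 107.084 kPa = 31.6219 inHg.
Difference: 31.1600 − 31.6219 = -0.46 inHg.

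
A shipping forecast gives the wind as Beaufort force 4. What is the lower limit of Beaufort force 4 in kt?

11 kt

Beaufort 4 (moderate breeze) spans 11–16 knots.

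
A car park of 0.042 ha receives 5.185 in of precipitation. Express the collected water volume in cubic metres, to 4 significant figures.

Depth: 5.185 in × 25.4 = 131.699 mm.
Area: 0.042 ha = 420 m².
1 mm over 1 m² is 1 L, so volume = 131.699 × 420 = 55313.58 L = 55.31 m³.

55.31 cubic metres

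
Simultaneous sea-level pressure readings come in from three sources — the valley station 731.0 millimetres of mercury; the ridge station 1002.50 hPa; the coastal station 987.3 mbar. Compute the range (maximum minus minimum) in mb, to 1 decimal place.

27.9 mb

the valley station: 731.0 mmHg = 974.587 mb.
the ridge station: 1002.50 hPa = 1002.500 mb.
Spread: 1002.500 − 974.587 = 27.9 mb.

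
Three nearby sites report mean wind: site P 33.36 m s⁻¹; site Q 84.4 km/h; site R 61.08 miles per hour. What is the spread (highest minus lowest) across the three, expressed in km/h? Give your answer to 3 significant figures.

site P: 33.36 m/s = 120.096 km/h.
site R: 61.08 mph = 98.299 km/h.
Spread: 120.096 − 84.400 = 35.7 km/h.

35.7 km/h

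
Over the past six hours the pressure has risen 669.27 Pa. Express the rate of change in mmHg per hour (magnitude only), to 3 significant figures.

0.837 mmHg per hour

669.27 Pa / 6 h × 0.00750062 mmHg/Pa = 0.837 mmHg/h.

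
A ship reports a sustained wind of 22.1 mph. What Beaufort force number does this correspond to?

Beaufort force 5

22.1 mph = 9.9 m/s, which is Beaufort 5 (fresh breeze, 8.0–10.7 m/s).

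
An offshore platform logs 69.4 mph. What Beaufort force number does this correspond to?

Beaufort force 11

69.4 mph = 31.0 m/s, which is Beaufort 11 (violent storm, 28.5–32.6 m/s).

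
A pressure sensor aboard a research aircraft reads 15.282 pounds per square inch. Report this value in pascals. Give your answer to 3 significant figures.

105000 Pa

1 psi = 6894.76 Pa, so 15.282 × 6894.76 = 105000 Pa.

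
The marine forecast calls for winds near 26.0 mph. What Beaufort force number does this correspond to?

26.0 mph = 11.6 m/s, which is Beaufort 6 (strong breeze, 10.8–13.8 m/s).

Beaufort force 6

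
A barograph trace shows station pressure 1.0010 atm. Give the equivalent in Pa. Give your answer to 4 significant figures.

1 atm = 101325 Pa, so 1.0010 × 101325 = 101400 Pa.

101400 Pa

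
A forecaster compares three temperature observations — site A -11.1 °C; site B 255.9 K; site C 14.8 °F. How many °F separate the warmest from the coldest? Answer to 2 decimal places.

13.85 °F

site B: 255.9 K = -17.250 °C.
site C: 14.8 °F = -9.556 °C.
Spread: (-9.556) − (-17.250) = 7.694 °C = 13.85 °F.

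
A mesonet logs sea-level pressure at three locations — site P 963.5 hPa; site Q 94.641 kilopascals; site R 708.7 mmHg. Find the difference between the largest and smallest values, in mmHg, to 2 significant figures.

site P: 963.5 hPa = 722.68 mmHg.
site Q: 94.641 kPa = 709.87 mmHg.
Spread: 722.68 − 708.70 = 14 mmHg.

14 mmHg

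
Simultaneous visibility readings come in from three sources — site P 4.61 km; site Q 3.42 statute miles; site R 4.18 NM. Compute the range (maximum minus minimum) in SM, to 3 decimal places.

site P: 4.61 km = 2.86452 SM.
site R: 4.18 nmi = 4.81026 SM.
Spread: 4.81026 − 2.86452 = 1.946 SM.

1.946 SM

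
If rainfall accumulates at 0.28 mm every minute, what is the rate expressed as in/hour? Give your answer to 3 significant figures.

0.661 in/hour

0.28 mm/minute × 0.0393701 in/mm × 60 minute/hour = 0.661 in/hour.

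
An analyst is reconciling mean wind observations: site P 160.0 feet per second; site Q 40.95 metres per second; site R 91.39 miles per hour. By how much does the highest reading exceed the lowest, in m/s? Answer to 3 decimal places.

site P: 160.0 ft/s = 48.76800 m/s.
site R: 91.39 mph = 40.85499 m/s.
Spread: 48.76800 − 40.85499 = 7.913 m/s.

7.913 m/s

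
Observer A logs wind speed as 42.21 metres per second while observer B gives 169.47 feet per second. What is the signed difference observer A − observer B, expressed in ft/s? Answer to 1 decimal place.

-31.0 ft/s

observer A: 42.21 m/s = 138.484 ft/s.
Difference: 138.484 − 169.470 = -31.0 ft/s.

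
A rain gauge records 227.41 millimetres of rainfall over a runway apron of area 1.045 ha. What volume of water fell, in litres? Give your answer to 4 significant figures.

Area: 1.045 ha = 10450 m².
1 mm over 1 m² is 1 L, so volume = 227.41 × 10450 = 2376434.5 L ≈ 2376000 L.

2376000 litres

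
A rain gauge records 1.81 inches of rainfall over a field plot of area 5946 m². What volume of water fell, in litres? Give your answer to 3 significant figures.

273000 litres

Depth: 1.81 in × 25.4 = 45.974 mm.
1 mm over 1 m² is 1 L, so volume = 45.974 × 5946 = 273361.4 L ≈ 273000 L.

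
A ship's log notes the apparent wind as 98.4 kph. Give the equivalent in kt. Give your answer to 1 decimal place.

53.1 kt

1 km/h = 0.539957 kt, so 98.4 × 0.539957 = 53.1 kt.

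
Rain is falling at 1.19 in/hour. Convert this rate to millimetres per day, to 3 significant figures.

725 mm/day

1.19 in/hour × 25.4 mm/in × 24 hour/day = 725 mm/day.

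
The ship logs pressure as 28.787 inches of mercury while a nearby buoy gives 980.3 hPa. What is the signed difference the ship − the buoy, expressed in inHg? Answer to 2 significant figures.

-0.16 inHg

the buoy: 980.3 hPa = 28.9482 inHg.
Difference: 28.7870 − 28.9482 = -0.16 inHg.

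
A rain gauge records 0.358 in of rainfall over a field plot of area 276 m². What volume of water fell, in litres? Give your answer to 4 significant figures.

2510 litres

Depth: 0.358 in × 25.4 = 9.0932 mm.
1 mm over 1 m² is 1 L, so volume = 9.0932 × 276 = 2509.7232 L ≈ 2510 L.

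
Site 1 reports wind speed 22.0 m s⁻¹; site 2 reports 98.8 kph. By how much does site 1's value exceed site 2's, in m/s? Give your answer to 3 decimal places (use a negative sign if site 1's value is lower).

site 2: 98.8 km/h = 27.44444 m/s.
Difference: 22.00000 − 27.44444 = -5.444 m/s.

-5.444 m/s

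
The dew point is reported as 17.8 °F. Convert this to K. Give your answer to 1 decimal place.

265.3 K

First to °C: -7.89 °C.
Then to K: 265.3 K.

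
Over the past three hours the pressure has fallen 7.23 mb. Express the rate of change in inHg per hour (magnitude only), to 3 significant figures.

7.23 mb / 3 h × 0.02953 inHg/mb = 0.0712 inHg/h.

0.0712 inHg per hour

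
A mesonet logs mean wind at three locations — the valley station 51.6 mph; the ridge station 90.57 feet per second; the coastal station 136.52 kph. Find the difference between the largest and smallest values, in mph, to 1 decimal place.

the ridge station: 90.57 ft/s = 61.752 mph.
the coastal station: 136.52 km/h = 84.830 mph.
Spread: 84.830 − 51.600 = 33.2 mph.

33.2 mph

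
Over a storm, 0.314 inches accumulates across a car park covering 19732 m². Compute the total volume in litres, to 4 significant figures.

Depth: 0.314 in × 25.4 = 7.9756 mm.
1 mm over 1 m² is 1 L, so volume = 7.9756 × 19732 = 157374.54 L ≈ 157400 L.

157400 litres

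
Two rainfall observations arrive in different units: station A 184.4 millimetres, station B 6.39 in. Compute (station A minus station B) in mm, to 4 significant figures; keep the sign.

22.09 mm

station B: 6.39 in = 162.3060 mm.
Difference: 184.4000 − 162.3060 = 22.09 mm.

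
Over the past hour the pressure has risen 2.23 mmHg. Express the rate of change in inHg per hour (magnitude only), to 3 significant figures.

2.23 mmHg / 1 h × 0.0393701 inHg/mmHg = 0.0878 inHg/h.

0.0878 inHg per hour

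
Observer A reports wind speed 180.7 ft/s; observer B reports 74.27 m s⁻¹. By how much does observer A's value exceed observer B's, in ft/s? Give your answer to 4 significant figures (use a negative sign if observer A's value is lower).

observer B: 74.27 m/s = 243.6680 ft/s.
Difference: 180.7000 − 243.6680 = -62.97 ft/s.

-62.97 ft/s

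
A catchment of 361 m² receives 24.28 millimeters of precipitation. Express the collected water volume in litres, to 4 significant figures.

8765 litres

1 mm over 1 m² is 1 L, so volume = 24.28 × 361 = 8765.08 L ≈ 8765 L.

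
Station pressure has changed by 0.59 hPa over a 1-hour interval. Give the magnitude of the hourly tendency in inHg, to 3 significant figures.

0.59 hPa / 1 h × 0.02953 inHg/hPa = 0.0174 inHg/h.

0.0174 inHg per hour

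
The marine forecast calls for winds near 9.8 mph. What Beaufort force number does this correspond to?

Beaufort force 3

9.8 mph = 4.4 m/s, which is Beaufort 3 (gentle breeze, 3.4–5.4 m/s).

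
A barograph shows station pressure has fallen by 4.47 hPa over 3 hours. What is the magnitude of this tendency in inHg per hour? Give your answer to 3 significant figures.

4.47 hPa / 3 h × 0.02953 inHg/hPa = 0.0440 inHg/h.

0.0440 inHg per hour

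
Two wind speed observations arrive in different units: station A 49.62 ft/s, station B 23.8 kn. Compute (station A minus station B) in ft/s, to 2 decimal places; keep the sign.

station B: 23.8 kt = 40.1699 ft/s.
Difference: 49.6200 − 40.1699 = 9.45 ft/s.

9.45 ft/s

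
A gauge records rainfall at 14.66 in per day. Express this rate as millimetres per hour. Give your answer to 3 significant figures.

15.5 mm/hour

14.66 in/day × 25.4 mm/in × 0.0416667 day/hour = 15.5 mm/hour.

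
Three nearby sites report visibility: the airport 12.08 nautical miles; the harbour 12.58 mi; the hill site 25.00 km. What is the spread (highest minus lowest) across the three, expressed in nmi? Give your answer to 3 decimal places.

2.567 nmi

the harbour: 12.58 SM = 10.93172 nmi.
the hill site: 25.00 km = 13.49892 nmi.
Spread: 13.49892 − 10.93172 = 2.567 nmi.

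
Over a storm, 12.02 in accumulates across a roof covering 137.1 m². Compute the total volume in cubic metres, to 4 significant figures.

41.86 cubic metres

Depth: 12.02 in × 25.4 = 305.308 mm.
1 mm over 1 m² is 1 L, so volume = 305.308 × 137.1 = 41857.727 L = 41.86 m³.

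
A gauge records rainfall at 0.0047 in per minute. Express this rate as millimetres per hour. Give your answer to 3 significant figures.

0.0047 in/minute × 25.4 mm/in × 60 minute/hour = 7.16 mm/hour.

7.16 mm/hour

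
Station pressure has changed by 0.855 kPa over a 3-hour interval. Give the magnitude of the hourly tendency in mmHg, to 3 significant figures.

2.14 mmHg per hour

0.855 kPa / 3 h × 7.50062 mmHg/kPa = 2.14 mmHg/h.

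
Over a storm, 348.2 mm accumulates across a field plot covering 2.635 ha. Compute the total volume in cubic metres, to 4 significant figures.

Area: 2.635 ha = 26350 m².
1 mm over 1 m² is 1 L, so volume = 348.2 × 26350 = 9175070 L = 9175 m³.

9175 cubic metres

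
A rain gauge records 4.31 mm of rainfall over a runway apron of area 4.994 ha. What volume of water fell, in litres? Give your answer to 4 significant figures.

Area: 4.994 ha = 49940 m².
1 mm over 1 m² is 1 L, so volume = 4.31 × 49940 = 215241.4 L ≈ 215200 L.

215200 litres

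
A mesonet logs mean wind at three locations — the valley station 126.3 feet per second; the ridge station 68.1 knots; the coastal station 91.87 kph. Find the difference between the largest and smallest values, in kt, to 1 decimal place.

the valley station: 126.3 ft/s = 74.831 kt.
the coastal station: 91.87 km/h = 49.606 kt.
Spread: 74.831 − 49.606 = 25.2 kt.

25.2 kt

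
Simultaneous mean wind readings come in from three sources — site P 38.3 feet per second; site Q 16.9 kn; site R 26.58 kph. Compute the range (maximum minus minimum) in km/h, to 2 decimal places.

site P: 38.3 ft/s = 42.0258 km/h.
site Q: 16.9 kt = 31.2988 km/h.
Spread: 42.0258 − 26.5800 = 15.45 km/h.

15.45 km/h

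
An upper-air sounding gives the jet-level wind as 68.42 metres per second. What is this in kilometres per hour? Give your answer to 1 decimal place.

246.3 km/h

1 m/s = 3.6 km/h, so 68.42 × 3.6 = 246.3 km/h.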